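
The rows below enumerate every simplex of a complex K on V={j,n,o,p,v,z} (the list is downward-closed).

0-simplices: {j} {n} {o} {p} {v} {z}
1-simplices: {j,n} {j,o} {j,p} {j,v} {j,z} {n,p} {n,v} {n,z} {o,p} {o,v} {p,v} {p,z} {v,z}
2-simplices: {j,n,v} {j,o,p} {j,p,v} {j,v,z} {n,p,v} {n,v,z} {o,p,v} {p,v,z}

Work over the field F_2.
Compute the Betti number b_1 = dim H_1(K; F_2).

b_1=0

n_0=6 n_1=13 n_2=8  [Z2]
∂1: piv[jn,jo,jp,jv,jz] rk=5  ker:np,nv,nz,op,ov,pv,pz,vz
∂2: piv[jnv,jop,jpv,jvz,npv,nvz,opv,pvz] rk=8
b_1=(13−5)−8=0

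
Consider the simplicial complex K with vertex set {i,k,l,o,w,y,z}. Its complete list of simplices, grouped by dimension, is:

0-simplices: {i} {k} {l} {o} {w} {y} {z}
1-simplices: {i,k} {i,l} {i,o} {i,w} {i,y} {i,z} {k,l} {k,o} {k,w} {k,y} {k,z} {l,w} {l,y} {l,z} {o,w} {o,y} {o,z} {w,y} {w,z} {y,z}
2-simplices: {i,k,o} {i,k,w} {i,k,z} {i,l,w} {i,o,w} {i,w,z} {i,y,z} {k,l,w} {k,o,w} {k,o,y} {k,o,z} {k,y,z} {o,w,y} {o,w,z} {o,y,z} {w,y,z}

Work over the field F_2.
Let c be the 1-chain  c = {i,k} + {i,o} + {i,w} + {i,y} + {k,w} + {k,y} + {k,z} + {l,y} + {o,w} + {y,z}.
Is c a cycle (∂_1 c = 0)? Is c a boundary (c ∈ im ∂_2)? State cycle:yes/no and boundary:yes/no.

cycle:no boundary:no

n_0=7 n_1=20 n_2=16  [Z2]
∂1: piv[ik,il,io,iw,iy,iz] rk=6  ker:kl,ko,kw,ky,kz,lw,ly,lz,ow,oy,oz,wy,wz,yz
∂2: piv[iko,ikw,ikz,ilw,iow,iwz,iyz,klw,koy,koz,kyz,owy] rk=12  ker:kow,owz,oyz,wyz
∂1c = {l} + {w}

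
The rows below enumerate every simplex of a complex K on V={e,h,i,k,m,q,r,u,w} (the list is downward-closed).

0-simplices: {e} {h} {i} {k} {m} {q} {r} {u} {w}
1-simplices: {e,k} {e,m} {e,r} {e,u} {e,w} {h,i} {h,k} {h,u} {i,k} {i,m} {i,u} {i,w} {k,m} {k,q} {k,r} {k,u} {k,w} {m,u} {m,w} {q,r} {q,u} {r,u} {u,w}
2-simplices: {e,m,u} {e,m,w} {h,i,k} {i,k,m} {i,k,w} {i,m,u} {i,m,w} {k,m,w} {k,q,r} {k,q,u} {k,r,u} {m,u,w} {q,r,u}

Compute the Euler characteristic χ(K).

n_0=9 n_1=23 n_2=13
χ=+9−23+13=-1

χ(K)=-1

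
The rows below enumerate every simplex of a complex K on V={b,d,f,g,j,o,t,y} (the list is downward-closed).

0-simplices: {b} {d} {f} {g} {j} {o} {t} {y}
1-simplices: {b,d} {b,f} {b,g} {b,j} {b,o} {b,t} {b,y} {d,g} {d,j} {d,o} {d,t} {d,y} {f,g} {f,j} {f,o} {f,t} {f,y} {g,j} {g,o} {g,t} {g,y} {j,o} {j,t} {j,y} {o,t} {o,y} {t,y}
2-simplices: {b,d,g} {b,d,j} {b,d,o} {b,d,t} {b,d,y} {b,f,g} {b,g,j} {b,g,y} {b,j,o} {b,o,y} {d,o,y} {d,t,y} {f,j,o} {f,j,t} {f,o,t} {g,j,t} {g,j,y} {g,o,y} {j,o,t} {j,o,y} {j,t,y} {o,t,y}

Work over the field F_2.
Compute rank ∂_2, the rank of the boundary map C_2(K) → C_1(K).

n_0=8 n_1=27 n_2=22  [Z2]
∂1: piv[bd,bf,bg,bj,bo,bt,by] rk=7  ker:dg,dj,do,dt,dy,fg,fj,fo,ft,fy,gj,go,gt,gy,jo,jt,jy,ot,oy,ty
∂2: piv[bdg,bdj,bdo,bdt,bdy,bfg,bgj,bgy,bjo,boy,dty,fjo,fjt,fot,gjt,gjy,goy,jty] rk=18  ker:doy,jot,joy,oty
rk∂_2=18

rank∂_2=18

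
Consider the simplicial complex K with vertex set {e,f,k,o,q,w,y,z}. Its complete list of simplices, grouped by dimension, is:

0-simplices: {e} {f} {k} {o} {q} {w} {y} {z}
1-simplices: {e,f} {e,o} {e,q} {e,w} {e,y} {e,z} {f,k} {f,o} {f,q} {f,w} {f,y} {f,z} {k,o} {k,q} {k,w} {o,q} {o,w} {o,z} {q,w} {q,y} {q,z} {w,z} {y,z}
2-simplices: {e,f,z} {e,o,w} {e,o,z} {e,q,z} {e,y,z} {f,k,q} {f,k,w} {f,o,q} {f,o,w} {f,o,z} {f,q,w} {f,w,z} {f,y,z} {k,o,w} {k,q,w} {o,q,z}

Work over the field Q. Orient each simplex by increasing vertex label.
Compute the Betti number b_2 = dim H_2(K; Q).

b_2=1

n_0=8 n_1=23 n_2=16  [Q]
∂1: piv[ef,eo,eq,ew,ey,ez,fk] rk=7  ker:fo,fq,fw,fy,fz,ko,kq,kw,oq,ow,oz,qw,qy,qz,wz,yz
∂2: piv[efz,eow,eoz,eqz,eyz,fkq,fkw,foq,fow,foz,fqw,fwz,fyz,kow,oqz] rk=15  ker:kqw
b_2=(16−15)−0=1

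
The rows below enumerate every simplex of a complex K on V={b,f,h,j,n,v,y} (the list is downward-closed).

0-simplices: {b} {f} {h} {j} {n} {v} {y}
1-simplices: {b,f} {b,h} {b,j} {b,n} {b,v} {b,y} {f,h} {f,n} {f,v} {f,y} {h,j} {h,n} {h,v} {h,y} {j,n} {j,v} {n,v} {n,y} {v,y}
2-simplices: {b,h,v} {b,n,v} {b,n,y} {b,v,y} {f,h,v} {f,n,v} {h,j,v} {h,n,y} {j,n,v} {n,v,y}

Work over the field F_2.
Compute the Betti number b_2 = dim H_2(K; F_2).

b_2=1

n_0=7 n_1=19 n_2=10  [Z2]
∂1: piv[bf,bh,bj,bn,bv,by] rk=6  ker:fh,fn,fv,fy,hj,hn,hv,hy,jn,jv,nv,ny,vy
∂2: piv[bhv,bnv,bny,bvy,fhv,fnv,hjv,hny,jnv] rk=9  ker:nvy
b_2=(10−9)−0=1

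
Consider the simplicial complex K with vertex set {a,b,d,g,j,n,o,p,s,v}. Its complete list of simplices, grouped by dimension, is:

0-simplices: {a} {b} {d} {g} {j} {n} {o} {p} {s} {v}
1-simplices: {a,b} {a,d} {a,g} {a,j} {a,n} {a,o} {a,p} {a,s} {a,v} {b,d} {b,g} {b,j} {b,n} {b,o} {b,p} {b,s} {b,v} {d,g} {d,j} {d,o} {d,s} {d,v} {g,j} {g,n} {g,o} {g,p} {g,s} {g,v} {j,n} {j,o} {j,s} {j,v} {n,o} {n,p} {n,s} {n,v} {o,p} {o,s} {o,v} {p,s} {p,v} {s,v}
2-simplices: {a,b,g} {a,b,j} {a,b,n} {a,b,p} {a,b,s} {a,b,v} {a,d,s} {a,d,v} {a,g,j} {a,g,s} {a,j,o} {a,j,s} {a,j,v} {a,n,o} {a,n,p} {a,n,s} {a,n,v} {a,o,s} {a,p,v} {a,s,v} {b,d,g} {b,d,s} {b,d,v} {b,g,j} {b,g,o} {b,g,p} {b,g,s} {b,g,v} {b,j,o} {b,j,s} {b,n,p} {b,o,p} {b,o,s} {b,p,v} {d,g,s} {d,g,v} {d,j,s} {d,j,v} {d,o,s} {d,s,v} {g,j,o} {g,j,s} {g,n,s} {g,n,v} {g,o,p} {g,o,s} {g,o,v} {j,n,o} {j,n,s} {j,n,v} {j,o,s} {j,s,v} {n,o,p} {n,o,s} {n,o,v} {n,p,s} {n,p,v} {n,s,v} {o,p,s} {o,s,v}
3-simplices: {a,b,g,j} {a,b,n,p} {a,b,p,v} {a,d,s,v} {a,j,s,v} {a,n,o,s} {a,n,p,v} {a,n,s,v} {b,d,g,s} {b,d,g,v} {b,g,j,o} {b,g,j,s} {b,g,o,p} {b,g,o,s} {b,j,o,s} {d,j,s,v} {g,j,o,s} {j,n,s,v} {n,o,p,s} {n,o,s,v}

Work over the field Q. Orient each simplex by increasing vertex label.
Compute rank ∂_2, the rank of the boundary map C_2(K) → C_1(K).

n_0=10 n_1=42 n_2=60 n_3=20  [Q]
∂1: piv[ab,ad,ag,aj,an,ao,ap,as,av] rk=9  ker:bd,bg,bj,bn,bo,bp,bs,bv,dg,dj,do,ds,dv,gj,gn,go,gp,gs,gv,jn,jo,js,jv,no,np,ns,nv,op,os,ov,ps,pv,sv
∂2: piv[abg,abj,abn,abp,abs,abv,ads,adv,agj,ags,ajo,ajs,ajv,ano,anp,ans,anv,aos,apv,asv,bdg,bds,bgo,bgp,bgv,bjo,bop,djs,dos,gns,gov,jno,nps] rk=33  ker:bdv,bgj,bgs,bjs,bnp,bos,bpv,dgs,dgv,djv,dsv,gjo,gjs,gnv,gop,gos,jns,jnv,jos,jsv,nop,nos,nov,npv,nsv,ops,osv
∂3: piv[abgj,abnp,abpv,adsv,ajsv,anos,anpv,ansv,bdgs,bdgv,bgjo,bgjs,bgop,bgos,bjos,djsv,jnsv,nops,nosv] rk=19  ker:gjos
rk∂_2=33

rank∂_2=33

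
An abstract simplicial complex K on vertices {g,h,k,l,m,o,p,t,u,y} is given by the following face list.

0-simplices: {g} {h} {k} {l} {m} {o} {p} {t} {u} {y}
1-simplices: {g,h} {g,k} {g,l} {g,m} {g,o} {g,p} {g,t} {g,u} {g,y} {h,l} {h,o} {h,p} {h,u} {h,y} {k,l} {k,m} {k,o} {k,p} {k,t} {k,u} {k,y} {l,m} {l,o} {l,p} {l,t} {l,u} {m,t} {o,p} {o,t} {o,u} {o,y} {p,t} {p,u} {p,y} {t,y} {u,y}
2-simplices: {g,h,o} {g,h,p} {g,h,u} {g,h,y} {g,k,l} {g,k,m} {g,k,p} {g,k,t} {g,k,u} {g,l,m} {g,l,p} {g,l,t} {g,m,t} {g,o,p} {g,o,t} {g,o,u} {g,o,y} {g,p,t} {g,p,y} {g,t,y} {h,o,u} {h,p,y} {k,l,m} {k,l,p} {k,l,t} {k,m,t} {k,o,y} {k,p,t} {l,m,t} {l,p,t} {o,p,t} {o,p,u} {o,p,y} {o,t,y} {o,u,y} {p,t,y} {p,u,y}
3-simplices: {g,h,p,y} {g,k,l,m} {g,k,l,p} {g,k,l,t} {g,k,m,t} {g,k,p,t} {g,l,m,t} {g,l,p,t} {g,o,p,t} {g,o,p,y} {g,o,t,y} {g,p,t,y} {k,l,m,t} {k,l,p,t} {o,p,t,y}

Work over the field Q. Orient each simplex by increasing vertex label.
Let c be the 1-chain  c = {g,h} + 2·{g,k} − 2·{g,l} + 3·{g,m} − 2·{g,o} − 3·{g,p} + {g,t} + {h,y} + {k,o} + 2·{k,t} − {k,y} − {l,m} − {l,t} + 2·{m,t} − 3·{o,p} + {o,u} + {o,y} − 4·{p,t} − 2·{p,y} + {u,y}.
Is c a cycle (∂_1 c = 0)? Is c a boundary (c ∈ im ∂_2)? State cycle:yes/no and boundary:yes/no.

n_0=10 n_1=36 n_2=37 n_3=15  [Q]
∂1: piv[gh,gk,gl,gm,go,gp,gt,gu,gy] rk=9  ker:hl,ho,hp,hu,hy,kl,km,ko,kp,kt,ku,ky,lm,lo,lp,lt,lu,mt,op,ot,ou,oy,pt,pu,py,ty,uy
∂2: piv[gho,ghp,ghu,ghy,gkl,gkm,gkp,gkt,gku,glm,glp,glt,gmt,gop,got,gou,goy,gpt,gpy,gty,koy,opu,ouy] rk=23  ker:hou,hpy,klm,klp,klt,kmt,kpt,lmt,lpt,opt,opy,oty,pty,puy
∂3: piv[ghpy,gklm,gklp,gklt,gkmt,gkpt,glmt,glpt,gopt,gopy,goty,gpty] rk=12  ker:klmt,klpt,opty
∂1c = 0
c vs im∂2: reduces to 0 ⇒ boundary

cycle:yes boundary:yes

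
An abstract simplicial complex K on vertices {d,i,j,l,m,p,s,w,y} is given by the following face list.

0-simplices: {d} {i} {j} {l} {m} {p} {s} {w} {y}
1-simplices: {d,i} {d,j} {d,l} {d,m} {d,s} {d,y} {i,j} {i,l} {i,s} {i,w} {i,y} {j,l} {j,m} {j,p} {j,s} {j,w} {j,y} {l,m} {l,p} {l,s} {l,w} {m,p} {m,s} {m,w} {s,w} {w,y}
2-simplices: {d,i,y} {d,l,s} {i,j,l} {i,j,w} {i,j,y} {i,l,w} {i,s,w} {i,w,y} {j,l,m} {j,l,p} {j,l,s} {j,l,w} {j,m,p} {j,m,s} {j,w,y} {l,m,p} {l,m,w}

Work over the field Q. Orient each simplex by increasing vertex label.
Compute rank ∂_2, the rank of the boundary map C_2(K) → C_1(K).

rank∂_2=14

n_0=9 n_1=26 n_2=17  [Q]
∂1: piv[di,dj,dl,dm,ds,dy,iw,jp] rk=8  ker:ij,il,is,iy,jl,jm,js,jw,jy,lm,lp,ls,lw,mp,ms,mw,sw,wy
∂2: piv[diy,dls,ijl,ijw,ijy,ilw,isw,iwy,jlm,jlp,jls,jmp,jms,lmw] rk=14  ker:jlw,jwy,lmp
rk∂_2=14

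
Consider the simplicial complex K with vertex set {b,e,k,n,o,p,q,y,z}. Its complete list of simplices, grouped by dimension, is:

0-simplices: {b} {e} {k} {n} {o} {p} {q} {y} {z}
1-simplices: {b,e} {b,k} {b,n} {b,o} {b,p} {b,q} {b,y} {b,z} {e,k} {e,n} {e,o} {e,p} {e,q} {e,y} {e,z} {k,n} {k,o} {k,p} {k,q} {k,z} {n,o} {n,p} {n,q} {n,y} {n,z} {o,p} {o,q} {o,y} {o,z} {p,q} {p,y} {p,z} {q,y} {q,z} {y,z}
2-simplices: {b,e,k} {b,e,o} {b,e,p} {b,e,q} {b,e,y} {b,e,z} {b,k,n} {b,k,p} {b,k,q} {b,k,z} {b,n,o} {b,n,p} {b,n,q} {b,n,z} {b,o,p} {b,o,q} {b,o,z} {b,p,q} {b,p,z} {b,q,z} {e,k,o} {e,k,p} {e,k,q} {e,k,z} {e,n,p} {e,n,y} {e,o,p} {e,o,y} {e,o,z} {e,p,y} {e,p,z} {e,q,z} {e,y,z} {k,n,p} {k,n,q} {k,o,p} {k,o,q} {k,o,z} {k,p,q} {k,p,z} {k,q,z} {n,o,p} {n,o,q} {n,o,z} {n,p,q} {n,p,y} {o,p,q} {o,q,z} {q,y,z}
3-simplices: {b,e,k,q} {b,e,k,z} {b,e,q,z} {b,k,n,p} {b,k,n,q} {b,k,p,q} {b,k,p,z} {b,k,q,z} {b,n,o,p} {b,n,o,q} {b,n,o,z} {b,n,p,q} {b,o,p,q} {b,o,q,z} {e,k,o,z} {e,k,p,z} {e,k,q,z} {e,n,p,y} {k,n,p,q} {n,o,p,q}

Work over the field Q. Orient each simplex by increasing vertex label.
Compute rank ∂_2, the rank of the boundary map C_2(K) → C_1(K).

rank∂_2=27

n_0=9 n_1=35 n_2=49 n_3=20  [Q]
∂1: piv[be,bk,bn,bo,bp,bq,by,bz] rk=8  ker:ek,en,eo,ep,eq,ey,ez,kn,ko,kp,kq,kz,no,np,nq,ny,nz,op,oq,oy,oz,pq,py,pz,qy,qz,yz
∂2: piv[bek,beo,bep,beq,bey,bez,bkn,bkp,bkq,bkz,bno,bnp,bnq,bnz,bop,boq,boz,bpq,bpz,bqz,eko,enp,eny,eoy,epy,eyz,qyz] rk=27  ker:ekp,ekq,ekz,eop,eoz,epz,eqz,knp,knq,kop,koq,koz,kpq,kpz,kqz,nop,noq,noz,npq,npy,opq,oqz
∂3: piv[bekq,bekz,beqz,bknp,bknq,bkpq,bkpz,bkqz,bnop,bnoq,bnoz,bnpq,bopq,boqz,ekoz,ekpz,enpy] rk=17  ker:ekqz,knpq,nopq
rk∂_2=27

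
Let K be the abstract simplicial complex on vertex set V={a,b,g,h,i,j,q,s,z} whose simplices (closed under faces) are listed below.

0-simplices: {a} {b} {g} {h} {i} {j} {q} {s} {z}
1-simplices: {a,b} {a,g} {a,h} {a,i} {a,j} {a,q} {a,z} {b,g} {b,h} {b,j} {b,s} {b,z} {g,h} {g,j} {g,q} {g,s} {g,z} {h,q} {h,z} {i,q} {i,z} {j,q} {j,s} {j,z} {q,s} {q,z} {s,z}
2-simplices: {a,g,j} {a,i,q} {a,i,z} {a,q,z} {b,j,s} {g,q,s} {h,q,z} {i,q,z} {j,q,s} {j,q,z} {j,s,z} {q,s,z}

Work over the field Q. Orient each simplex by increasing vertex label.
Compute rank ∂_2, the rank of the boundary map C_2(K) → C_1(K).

rank∂_2=10

n_0=9 n_1=27 n_2=12  [Q]
∂1: piv[ab,ag,ah,ai,aj,aq,az,bs] rk=8  ker:bg,bh,bj,bz,gh,gj,gq,gs,gz,hq,hz,iq,iz,jq,js,jz,qs,qz,sz
∂2: piv[agj,aiq,aiz,aqz,bjs,gqs,hqz,jqs,jqz,jsz] rk=10  ker:iqz,qsz
rk∂_2=10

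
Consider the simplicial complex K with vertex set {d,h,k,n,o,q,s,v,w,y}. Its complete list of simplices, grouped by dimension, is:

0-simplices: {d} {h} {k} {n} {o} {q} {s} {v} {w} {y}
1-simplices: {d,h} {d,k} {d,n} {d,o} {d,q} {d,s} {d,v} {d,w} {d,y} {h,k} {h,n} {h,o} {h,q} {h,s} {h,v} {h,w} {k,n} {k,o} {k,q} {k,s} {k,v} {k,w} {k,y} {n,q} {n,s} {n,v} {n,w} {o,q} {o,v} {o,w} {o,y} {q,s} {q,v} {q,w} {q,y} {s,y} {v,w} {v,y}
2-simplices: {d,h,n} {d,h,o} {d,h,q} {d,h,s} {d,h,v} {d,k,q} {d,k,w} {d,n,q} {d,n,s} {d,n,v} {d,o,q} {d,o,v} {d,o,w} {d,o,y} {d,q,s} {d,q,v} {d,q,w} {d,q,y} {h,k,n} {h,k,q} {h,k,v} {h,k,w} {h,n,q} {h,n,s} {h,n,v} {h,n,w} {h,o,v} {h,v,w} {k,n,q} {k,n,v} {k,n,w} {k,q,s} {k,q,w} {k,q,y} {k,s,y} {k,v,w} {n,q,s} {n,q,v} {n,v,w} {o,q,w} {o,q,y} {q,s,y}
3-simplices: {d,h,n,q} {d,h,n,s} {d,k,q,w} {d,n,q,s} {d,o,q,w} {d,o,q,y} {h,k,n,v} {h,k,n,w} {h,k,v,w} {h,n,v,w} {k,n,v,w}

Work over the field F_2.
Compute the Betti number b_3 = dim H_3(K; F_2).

n_0=10 n_1=38 n_2=42 n_3=11  [Z2]
∂1: piv[dh,dk,dn,do,dq,ds,dv,dw,dy] rk=9  ker:hk,hn,ho,hq,hs,hv,hw,kn,ko,kq,ks,kv,kw,ky,nq,ns,nv,nw,oq,ov,ow,oy,qs,qv,qw,qy,sy,vw,vy
∂2: piv[dhn,dho,dhq,dhs,dhv,dkq,dkw,dnq,dns,dnv,doq,dov,dow,doy,dqs,dqv,dqw,dqy,hkn,hkq,hkv,hkw,hnw,hvw,kqs,kqy,ksy] rk=27  ker:hnq,hns,hnv,hov,knq,knv,knw,kqw,kvw,nqs,nqv,nvw,oqw,oqy,qsy
∂3: piv[dhnq,dhns,dkqw,dnqs,doqw,doqy,hknv,hknw,hkvw,hnvw] rk=10  ker:knvw
b_3=(11−10)−0=1

b_3=1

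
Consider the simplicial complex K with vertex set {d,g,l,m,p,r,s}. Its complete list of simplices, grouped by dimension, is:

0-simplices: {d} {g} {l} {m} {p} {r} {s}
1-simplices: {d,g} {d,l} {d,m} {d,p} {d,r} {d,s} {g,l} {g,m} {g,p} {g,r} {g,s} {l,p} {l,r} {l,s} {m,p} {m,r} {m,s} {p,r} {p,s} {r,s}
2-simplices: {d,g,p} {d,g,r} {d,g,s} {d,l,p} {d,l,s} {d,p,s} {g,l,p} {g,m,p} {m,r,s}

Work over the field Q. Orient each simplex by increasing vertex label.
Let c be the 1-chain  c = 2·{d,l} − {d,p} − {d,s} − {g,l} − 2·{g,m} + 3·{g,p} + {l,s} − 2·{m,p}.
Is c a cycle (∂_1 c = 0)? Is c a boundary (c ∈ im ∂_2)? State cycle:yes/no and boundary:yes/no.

cycle:yes boundary:yes

n_0=7 n_1=20 n_2=9  [Q]
∂1: piv[dg,dl,dm,dp,dr,ds] rk=6  ker:gl,gm,gp,gr,gs,lp,lr,ls,mp,mr,ms,pr,ps,rs
∂2: piv[dgp,dgr,dgs,dlp,dls,dps,glp,gmp,mrs] rk=9
∂1c = 0
c vs im∂2: reduces to 0 ⇒ boundary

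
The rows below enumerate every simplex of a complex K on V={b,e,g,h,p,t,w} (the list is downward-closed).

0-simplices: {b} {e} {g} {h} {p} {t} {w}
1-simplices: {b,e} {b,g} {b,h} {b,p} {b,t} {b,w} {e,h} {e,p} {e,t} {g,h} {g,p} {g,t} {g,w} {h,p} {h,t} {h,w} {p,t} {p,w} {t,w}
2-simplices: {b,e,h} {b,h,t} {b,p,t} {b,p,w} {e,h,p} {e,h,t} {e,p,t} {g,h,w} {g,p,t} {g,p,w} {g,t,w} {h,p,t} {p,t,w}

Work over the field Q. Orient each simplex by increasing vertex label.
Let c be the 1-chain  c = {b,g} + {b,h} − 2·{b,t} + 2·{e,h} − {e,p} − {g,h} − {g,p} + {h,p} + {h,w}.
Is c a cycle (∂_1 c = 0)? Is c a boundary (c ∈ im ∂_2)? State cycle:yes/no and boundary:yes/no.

n_0=7 n_1=19 n_2=13  [Q]
∂1: piv[be,bg,bh,bp,bt,bw] rk=6  ker:eh,ep,et,gh,gp,gt,gw,hp,ht,hw,pt,pw,tw
∂2: piv[beh,bht,bpt,bpw,ehp,eht,ept,ghw,gpt,gpw,gtw] rk=11  ker:hpt,ptw
∂1c = −{e} + 3·{g} − {p} − 2·{t} + {w}

cycle:no boundary:no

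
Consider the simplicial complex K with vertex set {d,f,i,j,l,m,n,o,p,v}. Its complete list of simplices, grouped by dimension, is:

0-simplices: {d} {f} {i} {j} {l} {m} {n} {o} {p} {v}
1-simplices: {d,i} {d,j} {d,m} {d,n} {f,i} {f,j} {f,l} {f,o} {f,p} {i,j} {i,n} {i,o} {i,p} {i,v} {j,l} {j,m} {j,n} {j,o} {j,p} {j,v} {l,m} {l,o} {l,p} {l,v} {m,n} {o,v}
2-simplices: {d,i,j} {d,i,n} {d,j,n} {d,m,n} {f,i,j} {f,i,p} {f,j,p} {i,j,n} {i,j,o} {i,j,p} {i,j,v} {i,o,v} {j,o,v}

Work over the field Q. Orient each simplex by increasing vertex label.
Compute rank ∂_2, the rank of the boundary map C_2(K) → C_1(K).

n_0=10 n_1=26 n_2=13  [Q]
∂1: piv[di,dj,dm,dn,fi,fl,fo,fp,iv] rk=9  ker:fj,ij,in,io,ip,jl,jm,jn,jo,jp,jv,lm,lo,lp,lv,mn,ov
∂2: piv[dij,din,djn,dmn,fij,fip,fjp,ijo,ijv,iov] rk=10  ker:ijn,ijp,jov
rk∂_2=10

rank∂_2=10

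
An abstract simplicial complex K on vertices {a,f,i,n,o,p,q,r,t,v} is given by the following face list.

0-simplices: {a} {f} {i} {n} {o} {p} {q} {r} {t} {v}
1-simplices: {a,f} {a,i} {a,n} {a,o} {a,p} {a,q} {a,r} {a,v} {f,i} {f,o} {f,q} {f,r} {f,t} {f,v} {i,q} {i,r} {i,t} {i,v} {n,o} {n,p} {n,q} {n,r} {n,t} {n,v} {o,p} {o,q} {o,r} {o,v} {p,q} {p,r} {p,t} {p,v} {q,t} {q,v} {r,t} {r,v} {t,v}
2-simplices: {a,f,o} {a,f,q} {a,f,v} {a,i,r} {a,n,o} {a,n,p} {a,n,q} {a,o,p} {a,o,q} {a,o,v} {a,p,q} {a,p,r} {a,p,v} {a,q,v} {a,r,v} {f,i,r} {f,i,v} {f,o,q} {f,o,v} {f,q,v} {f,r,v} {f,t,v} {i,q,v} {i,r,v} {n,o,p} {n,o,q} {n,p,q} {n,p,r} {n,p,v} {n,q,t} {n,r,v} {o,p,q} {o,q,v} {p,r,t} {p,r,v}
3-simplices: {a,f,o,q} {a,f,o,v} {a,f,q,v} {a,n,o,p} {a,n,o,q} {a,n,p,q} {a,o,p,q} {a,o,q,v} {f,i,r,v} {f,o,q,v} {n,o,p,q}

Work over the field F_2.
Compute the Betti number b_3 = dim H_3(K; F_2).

b_3=2

n_0=10 n_1=37 n_2=35 n_3=11  [Z2]
∂1: piv[af,ai,an,ao,ap,aq,ar,av,ft] rk=9  ker:fi,fo,fq,fr,fv,iq,ir,it,iv,no,np,nq,nr,nt,nv,op,oq,or,ov,pq,pr,pt,pv,qt,qv,rt,rv,tv
∂2: piv[afo,afq,afv,air,ano,anp,anq,aop,aoq,aov,apq,apr,apv,aqv,arv,fir,fiv,frv,ftv,iqv,npr,npv,nqt,prt] rk=24  ker:foq,fov,fqv,irv,nop,noq,npq,nrv,opq,oqv,prv
∂3: piv[afoq,afov,afqv,anop,anoq,anpq,aopq,aoqv,firv] rk=9  ker:foqv,nopq
b_3=(11−9)−0=2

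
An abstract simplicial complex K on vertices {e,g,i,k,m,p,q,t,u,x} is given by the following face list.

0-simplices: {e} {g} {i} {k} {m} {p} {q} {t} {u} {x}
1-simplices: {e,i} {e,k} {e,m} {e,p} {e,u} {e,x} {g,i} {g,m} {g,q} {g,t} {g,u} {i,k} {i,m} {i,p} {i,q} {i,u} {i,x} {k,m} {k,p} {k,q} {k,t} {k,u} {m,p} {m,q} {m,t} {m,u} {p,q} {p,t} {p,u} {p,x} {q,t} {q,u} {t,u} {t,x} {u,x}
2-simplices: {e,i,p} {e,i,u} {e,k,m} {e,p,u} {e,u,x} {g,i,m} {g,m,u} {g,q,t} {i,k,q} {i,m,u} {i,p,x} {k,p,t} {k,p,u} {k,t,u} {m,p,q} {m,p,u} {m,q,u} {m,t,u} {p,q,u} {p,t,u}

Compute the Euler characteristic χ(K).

χ(K)=-5

n_0=10 n_1=35 n_2=20
χ=+10−35+20=-5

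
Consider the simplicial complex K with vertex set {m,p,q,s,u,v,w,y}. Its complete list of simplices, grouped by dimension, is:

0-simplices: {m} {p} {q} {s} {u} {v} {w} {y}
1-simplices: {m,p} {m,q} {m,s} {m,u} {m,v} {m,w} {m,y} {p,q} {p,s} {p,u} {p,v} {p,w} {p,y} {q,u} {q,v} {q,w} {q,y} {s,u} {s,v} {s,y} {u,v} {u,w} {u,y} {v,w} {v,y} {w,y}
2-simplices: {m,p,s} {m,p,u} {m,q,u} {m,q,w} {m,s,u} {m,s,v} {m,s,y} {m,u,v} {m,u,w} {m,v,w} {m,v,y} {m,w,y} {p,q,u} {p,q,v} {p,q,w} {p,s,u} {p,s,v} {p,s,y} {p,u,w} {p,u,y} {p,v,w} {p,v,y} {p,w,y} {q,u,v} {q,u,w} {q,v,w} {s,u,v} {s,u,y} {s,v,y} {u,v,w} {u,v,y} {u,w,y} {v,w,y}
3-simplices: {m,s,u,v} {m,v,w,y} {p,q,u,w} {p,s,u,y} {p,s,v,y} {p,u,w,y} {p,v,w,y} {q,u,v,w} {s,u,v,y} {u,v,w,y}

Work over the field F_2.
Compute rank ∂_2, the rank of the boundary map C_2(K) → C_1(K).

n_0=8 n_1=26 n_2=33 n_3=10  [Z2]
∂1: piv[mp,mq,ms,mu,mv,mw,my] rk=7  ker:pq,ps,pu,pv,pw,py,qu,qv,qw,qy,su,sv,sy,uv,uw,uy,vw,vy,wy
∂2: piv[mps,mpu,mqu,mqw,msu,msv,msy,muv,muw,mvw,mvy,mwy,pqu,pqv,pqw,psv,psy,puy] rk=18  ker:psu,puw,pvw,pvy,pwy,quv,quw,qvw,suv,suy,svy,uvw,uvy,uwy,vwy
∂3: piv[msuv,mvwy,pquw,psuy,psvy,puwy,pvwy,quvw,suvy,uvwy] rk=10
rk∂_2=18

rank∂_2=18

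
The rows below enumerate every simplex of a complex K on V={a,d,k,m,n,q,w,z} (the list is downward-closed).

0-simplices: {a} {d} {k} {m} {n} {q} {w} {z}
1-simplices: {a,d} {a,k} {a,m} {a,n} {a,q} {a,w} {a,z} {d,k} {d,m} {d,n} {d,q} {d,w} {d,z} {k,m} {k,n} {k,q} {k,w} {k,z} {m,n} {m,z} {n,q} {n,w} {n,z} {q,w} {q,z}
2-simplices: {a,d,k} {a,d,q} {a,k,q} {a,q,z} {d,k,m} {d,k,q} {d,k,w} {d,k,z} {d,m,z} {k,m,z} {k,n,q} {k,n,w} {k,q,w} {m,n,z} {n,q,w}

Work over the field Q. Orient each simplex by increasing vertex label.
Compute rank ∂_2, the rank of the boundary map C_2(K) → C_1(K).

n_0=8 n_1=25 n_2=15  [Q]
∂1: piv[ad,ak,am,an,aq,aw,az] rk=7  ker:dk,dm,dn,dq,dw,dz,km,kn,kq,kw,kz,mn,mz,nq,nw,nz,qw,qz
∂2: piv[adk,adq,akq,aqz,dkm,dkw,dkz,dmz,knq,knw,kqw,mnz] rk=12  ker:dkq,kmz,nqw
rk∂_2=12

rank∂_2=12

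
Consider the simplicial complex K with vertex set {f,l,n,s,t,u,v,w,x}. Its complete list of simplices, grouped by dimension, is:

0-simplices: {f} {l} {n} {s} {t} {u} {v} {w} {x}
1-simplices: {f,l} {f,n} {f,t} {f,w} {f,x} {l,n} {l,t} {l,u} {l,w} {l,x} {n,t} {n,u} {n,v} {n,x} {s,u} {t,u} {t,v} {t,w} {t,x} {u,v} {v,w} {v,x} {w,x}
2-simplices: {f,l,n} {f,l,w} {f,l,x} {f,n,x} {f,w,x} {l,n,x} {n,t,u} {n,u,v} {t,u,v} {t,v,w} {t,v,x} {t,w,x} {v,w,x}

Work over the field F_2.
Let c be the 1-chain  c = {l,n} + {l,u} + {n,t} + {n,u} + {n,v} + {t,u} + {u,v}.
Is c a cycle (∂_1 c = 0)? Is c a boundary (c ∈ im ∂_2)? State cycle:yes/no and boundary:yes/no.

cycle:yes boundary:no

n_0=9 n_1=23 n_2=13  [Z2]
∂1: piv[fl,fn,ft,fw,fx,lu,nv,su] rk=8  ker:ln,lt,lw,lx,nt,nu,nx,tu,tv,tw,tx,uv,vw,vx,wx
∂2: piv[fln,flw,flx,fnx,fwx,ntu,nuv,tuv,tvw,tvx,twx] rk=11  ker:lnx,vwx
∂1c = 0
c vs im∂2: residual ≠ 0 ⇒ not boundary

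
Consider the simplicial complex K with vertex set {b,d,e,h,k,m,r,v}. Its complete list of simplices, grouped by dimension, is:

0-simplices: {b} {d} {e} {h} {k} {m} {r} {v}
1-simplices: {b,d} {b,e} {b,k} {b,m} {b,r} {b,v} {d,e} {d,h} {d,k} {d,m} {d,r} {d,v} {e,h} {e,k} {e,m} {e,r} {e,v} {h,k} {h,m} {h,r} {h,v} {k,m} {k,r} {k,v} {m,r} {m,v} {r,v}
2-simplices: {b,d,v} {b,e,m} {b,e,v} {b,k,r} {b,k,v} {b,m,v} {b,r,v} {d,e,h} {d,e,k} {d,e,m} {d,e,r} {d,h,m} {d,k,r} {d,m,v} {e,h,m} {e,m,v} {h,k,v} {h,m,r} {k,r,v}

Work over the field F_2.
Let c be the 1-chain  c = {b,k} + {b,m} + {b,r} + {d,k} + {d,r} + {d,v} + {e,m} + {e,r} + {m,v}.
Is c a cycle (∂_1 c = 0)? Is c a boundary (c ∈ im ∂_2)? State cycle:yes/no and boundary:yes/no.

cycle:no boundary:no

n_0=8 n_1=27 n_2=19  [Z2]
∂1: piv[bd,be,bk,bm,br,bv,dh] rk=7  ker:de,dk,dm,dr,dv,eh,ek,em,er,ev,hk,hm,hr,hv,km,kr,kv,mr,mv,rv
∂2: piv[bdv,bem,bev,bkr,bkv,bmv,brv,deh,dek,dem,der,dhm,dkr,dmv,hkv,hmr] rk=16  ker:ehm,emv,krv
∂1c = {b} + {d} + {m} + {r}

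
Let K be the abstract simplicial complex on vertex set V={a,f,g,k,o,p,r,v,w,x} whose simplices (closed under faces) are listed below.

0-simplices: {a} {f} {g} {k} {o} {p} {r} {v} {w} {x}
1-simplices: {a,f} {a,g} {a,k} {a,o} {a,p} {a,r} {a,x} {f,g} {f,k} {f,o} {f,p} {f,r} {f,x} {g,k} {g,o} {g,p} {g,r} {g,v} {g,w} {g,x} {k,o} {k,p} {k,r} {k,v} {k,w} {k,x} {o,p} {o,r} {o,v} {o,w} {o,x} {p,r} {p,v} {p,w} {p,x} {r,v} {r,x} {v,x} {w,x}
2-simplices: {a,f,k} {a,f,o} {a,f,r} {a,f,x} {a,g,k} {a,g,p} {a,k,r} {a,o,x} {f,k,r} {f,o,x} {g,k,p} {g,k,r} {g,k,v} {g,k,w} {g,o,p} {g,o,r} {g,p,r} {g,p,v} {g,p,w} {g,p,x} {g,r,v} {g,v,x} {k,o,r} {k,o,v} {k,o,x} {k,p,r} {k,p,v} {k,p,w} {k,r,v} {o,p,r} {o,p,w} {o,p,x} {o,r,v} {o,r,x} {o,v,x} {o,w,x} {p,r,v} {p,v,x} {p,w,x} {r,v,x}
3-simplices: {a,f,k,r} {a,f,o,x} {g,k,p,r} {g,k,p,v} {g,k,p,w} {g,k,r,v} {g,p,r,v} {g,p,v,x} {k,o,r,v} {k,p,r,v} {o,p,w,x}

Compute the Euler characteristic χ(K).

n_0=10 n_1=39 n_2=40 n_3=11
χ=+10−39+40−11=0

χ(K)=0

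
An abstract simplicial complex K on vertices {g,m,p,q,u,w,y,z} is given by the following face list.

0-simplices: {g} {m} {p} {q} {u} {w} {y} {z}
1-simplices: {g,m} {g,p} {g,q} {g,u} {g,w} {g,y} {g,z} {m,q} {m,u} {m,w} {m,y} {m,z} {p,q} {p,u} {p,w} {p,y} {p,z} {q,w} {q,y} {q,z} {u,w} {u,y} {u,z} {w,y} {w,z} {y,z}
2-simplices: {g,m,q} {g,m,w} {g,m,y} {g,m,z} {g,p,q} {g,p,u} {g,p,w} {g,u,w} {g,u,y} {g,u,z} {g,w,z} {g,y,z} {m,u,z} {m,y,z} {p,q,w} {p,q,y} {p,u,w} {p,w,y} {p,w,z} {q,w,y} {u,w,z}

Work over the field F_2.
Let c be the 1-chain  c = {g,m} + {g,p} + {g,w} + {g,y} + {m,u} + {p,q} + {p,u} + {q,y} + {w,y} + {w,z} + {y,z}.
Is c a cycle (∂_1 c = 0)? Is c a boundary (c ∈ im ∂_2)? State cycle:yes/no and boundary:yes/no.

n_0=8 n_1=26 n_2=21  [Z2]
∂1: piv[gm,gp,gq,gu,gw,gy,gz] rk=7  ker:mq,mu,mw,my,mz,pq,pu,pw,py,pz,qw,qy,qz,uw,uy,uz,wy,wz,yz
∂2: piv[gmq,gmw,gmy,gmz,gpq,gpu,gpw,guw,guy,guz,gwz,gyz,muz,pqw,pqy,pwy,pwz] rk=17  ker:myz,puw,qwy,uwz
∂1c = {p} + {w}

cycle:no boundary:no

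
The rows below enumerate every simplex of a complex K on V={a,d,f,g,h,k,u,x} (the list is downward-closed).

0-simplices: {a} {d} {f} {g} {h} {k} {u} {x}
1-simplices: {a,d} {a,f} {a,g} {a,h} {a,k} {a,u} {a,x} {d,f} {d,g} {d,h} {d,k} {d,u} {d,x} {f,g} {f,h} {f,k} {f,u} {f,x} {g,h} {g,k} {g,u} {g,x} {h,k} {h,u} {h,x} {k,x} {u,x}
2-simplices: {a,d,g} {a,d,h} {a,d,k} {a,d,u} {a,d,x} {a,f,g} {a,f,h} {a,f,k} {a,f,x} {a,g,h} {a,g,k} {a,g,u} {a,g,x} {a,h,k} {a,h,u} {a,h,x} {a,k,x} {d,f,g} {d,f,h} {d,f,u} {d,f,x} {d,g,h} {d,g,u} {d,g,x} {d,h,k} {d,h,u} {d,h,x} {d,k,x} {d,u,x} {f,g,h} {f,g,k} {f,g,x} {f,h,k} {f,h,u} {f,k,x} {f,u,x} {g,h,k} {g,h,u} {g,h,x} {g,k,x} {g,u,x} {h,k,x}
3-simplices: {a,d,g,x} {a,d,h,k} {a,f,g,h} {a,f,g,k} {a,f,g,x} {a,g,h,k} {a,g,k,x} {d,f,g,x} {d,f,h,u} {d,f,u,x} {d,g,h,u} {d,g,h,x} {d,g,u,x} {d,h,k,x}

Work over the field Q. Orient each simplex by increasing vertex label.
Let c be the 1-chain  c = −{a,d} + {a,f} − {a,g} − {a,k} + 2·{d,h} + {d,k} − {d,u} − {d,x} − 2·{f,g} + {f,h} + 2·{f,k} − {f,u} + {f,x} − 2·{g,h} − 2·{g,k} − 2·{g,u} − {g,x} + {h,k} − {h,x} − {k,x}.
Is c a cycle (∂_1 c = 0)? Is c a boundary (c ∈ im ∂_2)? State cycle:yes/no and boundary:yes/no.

cycle:no boundary:no

n_0=8 n_1=27 n_2=42 n_3=14  [Q]
∂1: piv[ad,af,ag,ah,ak,au,ax] rk=7  ker:df,dg,dh,dk,du,dx,fg,fh,fk,fu,fx,gh,gk,gu,gx,hk,hu,hx,kx,ux
∂2: piv[adg,adh,adk,adu,adx,afg,afh,afk,afx,agh,agk,agu,agx,ahk,ahu,ahx,akx,dfg,dfu,dux] rk=20  ker:dfh,dfx,dgh,dgu,dgx,dhk,dhu,dhx,dkx,fgh,fgk,fgx,fhk,fhu,fkx,fux,ghk,ghu,ghx,gkx,gux,hkx
∂3: piv[adgx,adhk,afgh,afgk,afgx,aghk,agkx,dfgx,dfhu,dfux,dghu,dghx,dgux,dhkx] rk=14
∂1c = 2·{a} − 2·{d} + 4·{g} + {h} + 2·{k} − 4·{u} − 3·{x}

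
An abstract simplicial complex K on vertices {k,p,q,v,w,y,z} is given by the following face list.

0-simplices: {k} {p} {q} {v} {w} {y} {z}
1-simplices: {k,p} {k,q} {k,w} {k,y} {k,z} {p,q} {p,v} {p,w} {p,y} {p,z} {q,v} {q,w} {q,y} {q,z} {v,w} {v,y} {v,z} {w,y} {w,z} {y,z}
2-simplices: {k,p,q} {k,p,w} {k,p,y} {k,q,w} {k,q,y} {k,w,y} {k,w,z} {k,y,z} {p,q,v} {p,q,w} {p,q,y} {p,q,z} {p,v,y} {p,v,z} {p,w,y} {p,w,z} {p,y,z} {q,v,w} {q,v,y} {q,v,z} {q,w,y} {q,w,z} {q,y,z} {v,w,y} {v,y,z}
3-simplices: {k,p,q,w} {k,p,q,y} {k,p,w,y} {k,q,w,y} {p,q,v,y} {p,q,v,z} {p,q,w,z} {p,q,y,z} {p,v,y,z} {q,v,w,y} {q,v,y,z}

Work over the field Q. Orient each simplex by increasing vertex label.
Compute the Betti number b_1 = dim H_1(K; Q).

n_0=7 n_1=20 n_2=25 n_3=11  [Q]
∂1: piv[kp,kq,kw,ky,kz,pv] rk=6  ker:pq,pw,py,pz,qv,qw,qy,qz,vw,vy,vz,wy,wz,yz
∂2: piv[kpq,kpw,kpy,kqw,kqy,kwy,kwz,kyz,pqv,pqz,pvy,pvz,pwz,qvw] rk=14  ker:pqw,pqy,pwy,pyz,qvy,qvz,qwy,qwz,qyz,vwy,vyz
∂3: piv[kpqw,kpqy,kpwy,kqwy,pqvy,pqvz,pqwz,pqyz,pvyz,qvwy] rk=10  ker:qvyz
b_1=(20−6)−14=0

b_1=0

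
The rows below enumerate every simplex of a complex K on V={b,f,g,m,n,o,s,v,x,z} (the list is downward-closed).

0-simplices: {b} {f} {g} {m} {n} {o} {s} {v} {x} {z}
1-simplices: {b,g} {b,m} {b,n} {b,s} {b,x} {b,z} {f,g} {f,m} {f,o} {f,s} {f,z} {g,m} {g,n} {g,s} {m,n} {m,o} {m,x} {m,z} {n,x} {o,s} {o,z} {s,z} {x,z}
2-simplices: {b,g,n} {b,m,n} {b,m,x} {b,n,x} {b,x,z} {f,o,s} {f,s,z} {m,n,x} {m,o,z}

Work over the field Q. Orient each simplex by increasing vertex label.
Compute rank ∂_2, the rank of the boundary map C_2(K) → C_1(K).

rank∂_2=8

n_0=10 n_1=23 n_2=9  [Q]
∂1: piv[bg,bm,bn,bs,bx,bz,fg,fo] rk=8  ker:fm,fs,fz,gm,gn,gs,mn,mo,mx,mz,nx,os,oz,sz,xz
∂2: piv[bgn,bmn,bmx,bnx,bxz,fos,fsz,moz] rk=8  ker:mnx
rk∂_2=8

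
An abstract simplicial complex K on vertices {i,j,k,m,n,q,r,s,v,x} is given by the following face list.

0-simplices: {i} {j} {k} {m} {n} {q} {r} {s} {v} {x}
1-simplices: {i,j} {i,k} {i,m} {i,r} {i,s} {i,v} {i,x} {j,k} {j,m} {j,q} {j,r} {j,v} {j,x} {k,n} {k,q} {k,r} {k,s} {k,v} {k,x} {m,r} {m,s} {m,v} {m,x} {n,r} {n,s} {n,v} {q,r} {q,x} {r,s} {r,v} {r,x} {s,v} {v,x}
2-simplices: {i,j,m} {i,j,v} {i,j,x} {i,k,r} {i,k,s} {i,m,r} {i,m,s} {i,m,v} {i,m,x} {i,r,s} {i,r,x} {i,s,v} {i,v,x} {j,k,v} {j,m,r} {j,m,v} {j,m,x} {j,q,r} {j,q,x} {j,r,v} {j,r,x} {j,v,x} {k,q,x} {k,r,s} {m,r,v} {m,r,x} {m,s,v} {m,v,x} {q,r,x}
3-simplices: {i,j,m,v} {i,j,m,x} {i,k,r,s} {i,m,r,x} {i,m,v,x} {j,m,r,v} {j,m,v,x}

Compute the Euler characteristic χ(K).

χ(K)=-1

n_0=10 n_1=33 n_2=29 n_3=7
χ=+10−33+29−7=-1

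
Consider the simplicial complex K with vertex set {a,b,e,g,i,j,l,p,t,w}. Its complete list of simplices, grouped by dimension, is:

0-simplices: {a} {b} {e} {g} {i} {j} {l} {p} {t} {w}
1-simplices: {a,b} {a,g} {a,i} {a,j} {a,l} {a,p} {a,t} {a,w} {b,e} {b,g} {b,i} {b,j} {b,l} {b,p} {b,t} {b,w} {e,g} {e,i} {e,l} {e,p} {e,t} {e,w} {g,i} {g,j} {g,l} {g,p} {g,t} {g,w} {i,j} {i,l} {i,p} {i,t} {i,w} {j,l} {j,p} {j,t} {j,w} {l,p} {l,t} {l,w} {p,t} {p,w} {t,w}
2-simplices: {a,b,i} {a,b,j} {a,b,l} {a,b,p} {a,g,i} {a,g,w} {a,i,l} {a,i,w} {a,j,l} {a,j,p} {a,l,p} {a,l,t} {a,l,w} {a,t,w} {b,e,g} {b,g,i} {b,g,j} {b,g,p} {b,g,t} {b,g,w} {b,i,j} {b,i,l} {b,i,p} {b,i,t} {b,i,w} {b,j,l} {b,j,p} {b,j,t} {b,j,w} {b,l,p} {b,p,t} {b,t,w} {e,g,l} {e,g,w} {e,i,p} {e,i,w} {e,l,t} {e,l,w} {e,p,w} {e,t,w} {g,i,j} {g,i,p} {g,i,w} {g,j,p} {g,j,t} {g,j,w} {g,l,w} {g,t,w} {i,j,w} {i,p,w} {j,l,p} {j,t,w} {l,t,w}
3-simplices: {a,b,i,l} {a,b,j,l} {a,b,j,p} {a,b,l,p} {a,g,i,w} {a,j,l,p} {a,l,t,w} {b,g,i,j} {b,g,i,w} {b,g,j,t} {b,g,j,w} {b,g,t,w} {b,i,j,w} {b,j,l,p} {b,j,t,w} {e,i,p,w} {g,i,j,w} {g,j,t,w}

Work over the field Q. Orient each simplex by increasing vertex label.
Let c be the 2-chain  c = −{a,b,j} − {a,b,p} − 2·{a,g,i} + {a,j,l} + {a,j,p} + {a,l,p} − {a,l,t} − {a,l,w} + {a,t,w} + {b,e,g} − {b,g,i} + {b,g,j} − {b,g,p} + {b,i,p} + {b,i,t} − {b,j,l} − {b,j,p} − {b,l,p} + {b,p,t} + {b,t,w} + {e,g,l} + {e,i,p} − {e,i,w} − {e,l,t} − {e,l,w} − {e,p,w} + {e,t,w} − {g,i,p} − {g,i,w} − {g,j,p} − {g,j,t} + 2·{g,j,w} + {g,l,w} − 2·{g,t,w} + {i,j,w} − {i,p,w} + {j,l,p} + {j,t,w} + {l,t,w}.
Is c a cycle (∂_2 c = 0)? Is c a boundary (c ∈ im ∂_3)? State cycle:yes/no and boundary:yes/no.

cycle:no boundary:no

n_0=10 n_1=43 n_2=53 n_3=18  [Q]
∂1: piv[ab,ag,ai,aj,al,ap,at,aw,be] rk=9  ker:bg,bi,bj,bl,bp,bt,bw,eg,ei,el,ep,et,ew,gi,gj,gl,gp,gt,gw,ij,il,ip,it,iw,jl,jp,jt,jw,lp,lt,lw,pt,pw,tw
∂2: piv[abi,abj,abl,abp,agi,agw,ail,aiw,ajl,ajp,alp,alt,alw,atw,beg,bgi,bgj,bgp,bgt,bgw,bij,bip,bit,bjt,bjw,bpt,btw,egl,egw,eip,eiw,elt,elw,epw] rk=34  ker:bil,biw,bjl,bjp,blp,etw,gij,gip,giw,gjp,gjt,gjw,glw,gtw,ijw,ipw,jlp,jtw,ltw
∂3: piv[abil,abjl,abjp,ablp,agiw,ajlp,altw,bgij,bgiw,bgjt,bgjw,bgtw,bijw,bjtw,eipw] rk=15  ker:bjlp,gijw,gjtw
∂2c = −2·{a,b} − 2·{a,g} + 2·{a,i} + 3·{a,j} − 2·{a,l} − {a,p} + 2·{a,t} + {b,e} − 2·{b,g} + 3·{b,i} − 4·{b,j} + 2·{b,p} − {b,t} − {b,w} + 2·{e,g} − 3·{e,l} − 2·{e,p} + 2·{e,t} + 2·{e,w} − 5·{g,i} + {g,j} + 2·{g,l} + {g,p} − {g,t} + {i,j} + {i,t} − 2·{i,w} + {j,l} − 2·{j,p} + 2·{j,w} + {l,p} − {l,t} − 2·{l,w} + {p,t} − 2·{p,w} + 3·{t,w}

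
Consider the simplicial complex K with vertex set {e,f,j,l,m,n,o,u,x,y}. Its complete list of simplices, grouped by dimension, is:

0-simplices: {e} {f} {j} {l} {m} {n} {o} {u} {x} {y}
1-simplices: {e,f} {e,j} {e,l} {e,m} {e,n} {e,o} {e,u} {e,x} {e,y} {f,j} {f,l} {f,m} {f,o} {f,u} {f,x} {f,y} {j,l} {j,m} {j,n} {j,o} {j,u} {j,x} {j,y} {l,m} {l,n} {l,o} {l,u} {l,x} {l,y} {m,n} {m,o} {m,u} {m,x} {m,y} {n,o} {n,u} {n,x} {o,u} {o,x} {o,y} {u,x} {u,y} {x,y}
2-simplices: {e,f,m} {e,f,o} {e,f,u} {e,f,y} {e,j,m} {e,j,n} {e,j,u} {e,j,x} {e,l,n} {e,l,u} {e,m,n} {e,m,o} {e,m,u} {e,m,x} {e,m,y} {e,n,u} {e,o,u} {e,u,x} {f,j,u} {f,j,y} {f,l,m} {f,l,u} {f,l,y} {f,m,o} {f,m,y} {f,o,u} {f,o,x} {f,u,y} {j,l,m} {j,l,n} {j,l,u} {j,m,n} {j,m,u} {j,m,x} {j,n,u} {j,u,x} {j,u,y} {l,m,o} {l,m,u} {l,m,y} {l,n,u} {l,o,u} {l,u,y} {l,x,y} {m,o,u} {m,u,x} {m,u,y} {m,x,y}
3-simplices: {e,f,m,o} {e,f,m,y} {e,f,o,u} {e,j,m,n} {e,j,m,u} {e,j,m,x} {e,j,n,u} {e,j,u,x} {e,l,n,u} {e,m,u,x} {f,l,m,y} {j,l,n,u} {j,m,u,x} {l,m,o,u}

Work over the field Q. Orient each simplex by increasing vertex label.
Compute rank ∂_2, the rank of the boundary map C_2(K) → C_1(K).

n_0=10 n_1=43 n_2=48 n_3=14  [Q]
∂1: piv[ef,ej,el,em,en,eo,eu,ex,ey] rk=9  ker:fj,fl,fm,fo,fu,fx,fy,jl,jm,jn,jo,ju,jx,jy,lm,ln,lo,lu,lx,ly,mn,mo,mu,mx,my,no,nu,nx,ou,ox,oy,ux,uy,xy
∂2: piv[efm,efo,efu,efy,ejm,ejn,eju,ejx,eln,elu,emn,emo,emu,emx,emy,enu,eou,eux,fju,fjy,flm,flu,fly,fox,fuy,jlm,lmo,lxy,mxy] rk=29  ker:fmo,fmy,fou,jln,jlu,jmn,jmu,jmx,jnu,jux,juy,lmu,lmy,lnu,lou,luy,mou,mux,muy
∂3: piv[efmo,efmy,efou,ejmn,ejmu,ejmx,ejnu,ejux,elnu,emux,flmy,jlnu,lmou] rk=13  ker:jmux
rk∂_2=29

rank∂_2=29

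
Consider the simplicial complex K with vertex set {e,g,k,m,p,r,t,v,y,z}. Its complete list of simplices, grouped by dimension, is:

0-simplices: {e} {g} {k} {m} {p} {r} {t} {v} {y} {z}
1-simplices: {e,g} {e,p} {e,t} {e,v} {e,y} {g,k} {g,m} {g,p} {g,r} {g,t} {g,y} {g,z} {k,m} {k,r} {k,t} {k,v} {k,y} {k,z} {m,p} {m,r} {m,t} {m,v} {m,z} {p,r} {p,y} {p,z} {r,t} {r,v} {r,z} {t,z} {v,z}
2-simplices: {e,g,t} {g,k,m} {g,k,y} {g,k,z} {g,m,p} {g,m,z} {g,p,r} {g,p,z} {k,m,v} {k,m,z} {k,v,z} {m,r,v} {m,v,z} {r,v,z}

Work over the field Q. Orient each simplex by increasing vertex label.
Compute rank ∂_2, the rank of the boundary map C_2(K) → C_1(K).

n_0=10 n_1=31 n_2=14  [Q]
∂1: piv[eg,ep,et,ev,ey,gk,gm,gr,gz] rk=9  ker:gp,gt,gy,km,kr,kt,kv,ky,kz,mp,mr,mt,mv,mz,pr,py,pz,rt,rv,rz,tz,vz
∂2: piv[egt,gkm,gky,gkz,gmp,gmz,gpr,gpz,kmv,kvz,mrv,rvz] rk=12  ker:kmz,mvz
rk∂_2=12

rank∂_2=12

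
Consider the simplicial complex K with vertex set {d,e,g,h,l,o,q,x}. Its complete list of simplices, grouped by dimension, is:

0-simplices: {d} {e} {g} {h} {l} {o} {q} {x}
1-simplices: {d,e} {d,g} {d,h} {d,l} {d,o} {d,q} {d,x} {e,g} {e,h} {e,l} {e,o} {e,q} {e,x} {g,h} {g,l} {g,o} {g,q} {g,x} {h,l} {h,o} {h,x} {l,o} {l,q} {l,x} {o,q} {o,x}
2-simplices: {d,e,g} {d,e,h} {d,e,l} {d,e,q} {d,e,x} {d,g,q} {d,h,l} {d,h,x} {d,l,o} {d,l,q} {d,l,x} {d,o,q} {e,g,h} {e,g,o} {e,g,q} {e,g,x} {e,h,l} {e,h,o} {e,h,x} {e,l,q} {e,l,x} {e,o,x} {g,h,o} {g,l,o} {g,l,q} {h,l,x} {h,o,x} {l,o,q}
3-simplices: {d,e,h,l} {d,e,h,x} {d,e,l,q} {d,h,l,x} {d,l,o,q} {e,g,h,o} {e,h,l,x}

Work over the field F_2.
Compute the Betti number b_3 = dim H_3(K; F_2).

b_3=0

n_0=8 n_1=26 n_2=28 n_3=7  [Z2]
∂1: piv[de,dg,dh,dl,do,dq,dx] rk=7  ker:eg,eh,el,eo,eq,ex,gh,gl,go,gq,gx,hl,ho,hx,lo,lq,lx,oq,ox
∂2: piv[deg,deh,del,deq,dex,dgq,dhl,dhx,dlo,dlq,dlx,doq,egh,ego,egx,eho,eox,glo,glq] rk=19  ker:egq,ehl,ehx,elq,elx,gho,hlx,hox,loq
∂3: piv[dehl,dehx,delq,dhlx,dloq,egho,ehlx] rk=7
b_3=(7−7)−0=0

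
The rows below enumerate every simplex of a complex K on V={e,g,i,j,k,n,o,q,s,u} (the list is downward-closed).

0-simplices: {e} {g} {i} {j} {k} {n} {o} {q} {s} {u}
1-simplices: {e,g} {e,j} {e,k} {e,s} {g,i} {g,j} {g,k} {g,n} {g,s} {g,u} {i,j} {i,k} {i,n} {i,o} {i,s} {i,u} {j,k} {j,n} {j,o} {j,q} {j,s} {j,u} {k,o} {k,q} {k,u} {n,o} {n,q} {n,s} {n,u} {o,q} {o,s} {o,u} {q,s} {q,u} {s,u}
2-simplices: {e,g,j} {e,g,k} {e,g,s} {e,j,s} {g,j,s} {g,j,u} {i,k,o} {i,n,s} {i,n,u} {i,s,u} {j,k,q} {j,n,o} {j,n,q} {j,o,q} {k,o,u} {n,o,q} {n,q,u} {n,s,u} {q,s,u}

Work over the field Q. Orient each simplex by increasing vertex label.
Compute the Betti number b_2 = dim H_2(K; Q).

n_0=10 n_1=35 n_2=19  [Q]
∂1: piv[eg,ej,ek,es,gi,gn,gu,io,jq] rk=9  ker:gj,gk,gs,ij,ik,in,is,iu,jk,jn,jo,js,ju,ko,kq,ku,no,nq,ns,nu,oq,os,ou,qs,qu,su
∂2: piv[egj,egk,egs,ejs,gju,iko,ins,inu,isu,jkq,jno,jnq,joq,kou,nqu,qsu] rk=16  ker:gjs,noq,nsu
b_2=(19−16)−0=3

b_2=3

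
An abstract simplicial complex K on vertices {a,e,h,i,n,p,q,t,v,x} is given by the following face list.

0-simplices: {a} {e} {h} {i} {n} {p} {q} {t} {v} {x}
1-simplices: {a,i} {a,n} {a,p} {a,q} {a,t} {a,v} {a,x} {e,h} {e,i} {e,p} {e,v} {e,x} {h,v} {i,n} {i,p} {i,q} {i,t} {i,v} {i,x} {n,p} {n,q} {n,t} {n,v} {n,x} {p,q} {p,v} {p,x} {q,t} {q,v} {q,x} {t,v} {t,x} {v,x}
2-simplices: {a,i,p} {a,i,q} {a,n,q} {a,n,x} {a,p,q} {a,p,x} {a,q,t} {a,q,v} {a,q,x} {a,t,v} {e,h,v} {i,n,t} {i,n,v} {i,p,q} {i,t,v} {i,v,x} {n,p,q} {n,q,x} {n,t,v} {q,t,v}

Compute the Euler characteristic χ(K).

χ(K)=-3

n_0=10 n_1=33 n_2=20
χ=+10−33+20=-3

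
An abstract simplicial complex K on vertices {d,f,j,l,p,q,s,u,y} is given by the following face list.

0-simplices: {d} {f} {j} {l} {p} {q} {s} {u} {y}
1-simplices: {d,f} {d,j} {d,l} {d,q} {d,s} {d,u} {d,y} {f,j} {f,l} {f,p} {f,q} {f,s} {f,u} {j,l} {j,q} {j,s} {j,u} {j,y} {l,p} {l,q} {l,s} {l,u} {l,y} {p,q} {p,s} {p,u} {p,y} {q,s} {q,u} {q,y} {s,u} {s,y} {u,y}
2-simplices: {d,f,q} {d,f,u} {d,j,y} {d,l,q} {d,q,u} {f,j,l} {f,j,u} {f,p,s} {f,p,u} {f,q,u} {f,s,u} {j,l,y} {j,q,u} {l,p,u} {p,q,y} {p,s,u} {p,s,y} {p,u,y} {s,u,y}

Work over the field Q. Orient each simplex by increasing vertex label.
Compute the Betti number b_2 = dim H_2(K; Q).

n_0=9 n_1=33 n_2=19  [Q]
∂1: piv[df,dj,dl,dq,ds,du,dy,fp] rk=8  ker:fj,fl,fq,fs,fu,jl,jq,js,ju,jy,lp,lq,ls,lu,ly,pq,ps,pu,py,qs,qu,qy,su,sy,uy
∂2: piv[dfq,dfu,djy,dlq,dqu,fjl,fju,fps,fpu,fsu,jly,jqu,lpu,pqy,psy,puy] rk=16  ker:fqu,psu,suy
b_2=(19−16)−0=3

b_2=3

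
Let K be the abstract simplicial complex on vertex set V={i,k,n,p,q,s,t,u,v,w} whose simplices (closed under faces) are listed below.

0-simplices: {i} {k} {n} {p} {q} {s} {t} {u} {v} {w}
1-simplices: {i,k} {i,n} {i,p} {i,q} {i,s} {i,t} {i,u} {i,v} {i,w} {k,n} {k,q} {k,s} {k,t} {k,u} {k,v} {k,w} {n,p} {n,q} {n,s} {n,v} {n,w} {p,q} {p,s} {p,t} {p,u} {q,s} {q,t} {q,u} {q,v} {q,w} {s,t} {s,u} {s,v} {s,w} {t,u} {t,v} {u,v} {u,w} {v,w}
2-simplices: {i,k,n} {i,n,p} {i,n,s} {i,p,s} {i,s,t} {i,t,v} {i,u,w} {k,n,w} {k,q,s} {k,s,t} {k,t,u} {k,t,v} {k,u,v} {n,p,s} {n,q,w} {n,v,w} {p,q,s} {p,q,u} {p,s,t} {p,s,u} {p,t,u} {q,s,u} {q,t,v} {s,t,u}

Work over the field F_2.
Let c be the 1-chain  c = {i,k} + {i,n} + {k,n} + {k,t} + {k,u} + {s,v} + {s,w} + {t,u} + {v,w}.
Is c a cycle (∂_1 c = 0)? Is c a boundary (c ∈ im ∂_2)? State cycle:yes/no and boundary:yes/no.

n_0=10 n_1=39 n_2=24  [Z2]
∂1: piv[ik,in,ip,iq,is,it,iu,iv,iw] rk=9  ker:kn,kq,ks,kt,ku,kv,kw,np,nq,ns,nv,nw,pq,ps,pt,pu,qs,qt,qu,qv,qw,st,su,sv,sw,tu,tv,uv,uw,vw
∂2: piv[ikn,inp,ins,ips,ist,itv,iuw,knw,kqs,kst,ktu,ktv,kuv,nqw,nvw,pqs,pqu,pst,psu,ptu,qtv] rk=21  ker:nps,qsu,stu
∂1c = 0
c vs im∂2: residual ≠ 0 ⇒ not boundary

cycle:yes boundary:no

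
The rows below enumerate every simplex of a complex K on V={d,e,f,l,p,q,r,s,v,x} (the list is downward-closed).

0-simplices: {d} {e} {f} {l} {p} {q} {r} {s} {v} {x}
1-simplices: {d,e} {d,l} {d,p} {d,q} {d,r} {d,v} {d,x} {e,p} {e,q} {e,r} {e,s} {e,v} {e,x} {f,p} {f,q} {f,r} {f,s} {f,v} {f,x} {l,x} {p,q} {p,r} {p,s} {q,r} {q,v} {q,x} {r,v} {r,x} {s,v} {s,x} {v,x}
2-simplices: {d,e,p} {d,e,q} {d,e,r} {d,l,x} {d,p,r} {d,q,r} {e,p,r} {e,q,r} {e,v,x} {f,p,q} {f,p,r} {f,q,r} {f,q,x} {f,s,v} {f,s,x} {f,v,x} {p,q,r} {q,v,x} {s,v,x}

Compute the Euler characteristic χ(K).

χ(K)=-2

n_0=10 n_1=31 n_2=19
χ=+10−31+19=-2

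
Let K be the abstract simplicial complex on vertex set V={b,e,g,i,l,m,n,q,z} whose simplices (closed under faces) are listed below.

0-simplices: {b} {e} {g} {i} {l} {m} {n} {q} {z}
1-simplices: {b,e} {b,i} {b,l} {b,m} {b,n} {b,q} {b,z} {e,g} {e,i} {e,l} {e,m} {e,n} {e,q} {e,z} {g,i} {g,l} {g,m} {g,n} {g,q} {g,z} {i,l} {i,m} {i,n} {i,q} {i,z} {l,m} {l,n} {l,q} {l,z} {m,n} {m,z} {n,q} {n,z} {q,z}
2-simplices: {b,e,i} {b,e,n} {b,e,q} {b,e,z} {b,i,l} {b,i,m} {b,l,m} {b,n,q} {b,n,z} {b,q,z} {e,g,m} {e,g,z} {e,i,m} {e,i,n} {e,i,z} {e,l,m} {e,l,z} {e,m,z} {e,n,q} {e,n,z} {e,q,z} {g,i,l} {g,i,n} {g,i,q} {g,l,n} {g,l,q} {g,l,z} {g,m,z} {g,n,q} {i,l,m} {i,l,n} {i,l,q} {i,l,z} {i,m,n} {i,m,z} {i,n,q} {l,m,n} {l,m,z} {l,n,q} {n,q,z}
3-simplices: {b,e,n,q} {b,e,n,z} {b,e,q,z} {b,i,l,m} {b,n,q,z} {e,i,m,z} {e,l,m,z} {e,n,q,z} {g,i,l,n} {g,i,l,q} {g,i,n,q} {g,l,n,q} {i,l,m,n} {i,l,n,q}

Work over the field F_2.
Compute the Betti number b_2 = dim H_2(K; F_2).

n_0=9 n_1=34 n_2=40 n_3=14  [Z2]
∂1: piv[be,bi,bl,bm,bn,bq,bz,eg] rk=8  ker:ei,el,em,en,eq,ez,gi,gl,gm,gn,gq,gz,il,im,in,iq,iz,lm,ln,lq,lz,mn,mz,nq,nz,qz
∂2: piv[bei,ben,beq,bez,bil,bim,blm,bnq,bnz,bqz,egm,egz,eim,ein,eiz,elm,elz,emz,gil,gin,giq,gln,glq,glz,gnq,imn] rk=26  ker:enq,enz,eqz,gmz,ilm,iln,ilq,ilz,imz,inq,lmn,lmz,lnq,nqz
∂3: piv[benq,benz,beqz,bilm,bnqz,eimz,elmz,giln,gilq,ginq,glnq,ilmn] rk=12  ker:enqz,ilnq
b_2=(40−26)−12=2

b_2=2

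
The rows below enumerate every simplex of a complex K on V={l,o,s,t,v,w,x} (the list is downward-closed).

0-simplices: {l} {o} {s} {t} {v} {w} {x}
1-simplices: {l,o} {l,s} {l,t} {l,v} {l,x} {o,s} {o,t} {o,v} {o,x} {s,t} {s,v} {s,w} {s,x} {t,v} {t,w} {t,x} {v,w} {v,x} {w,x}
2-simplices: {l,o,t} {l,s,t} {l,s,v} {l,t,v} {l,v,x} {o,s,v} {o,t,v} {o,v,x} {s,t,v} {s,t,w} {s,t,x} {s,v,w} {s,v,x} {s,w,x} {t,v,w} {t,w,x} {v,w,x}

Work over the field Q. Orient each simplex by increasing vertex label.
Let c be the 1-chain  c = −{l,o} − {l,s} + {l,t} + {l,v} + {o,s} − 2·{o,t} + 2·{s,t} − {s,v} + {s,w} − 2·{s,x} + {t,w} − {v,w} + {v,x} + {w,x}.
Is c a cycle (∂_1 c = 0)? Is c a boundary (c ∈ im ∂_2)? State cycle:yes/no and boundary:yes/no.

n_0=7 n_1=19 n_2=17  [Q]
∂1: piv[lo,ls,lt,lv,lx,sw] rk=6  ker:os,ot,ov,ox,st,sv,sx,tv,tw,tx,vw,vx,wx
∂2: piv[lot,lst,lsv,ltv,lvx,osv,otv,ovx,stw,stx,svw,svx,swx] rk=13  ker:stv,tvw,twx,vwx
∂1c = 0
c vs im∂2: reduces to 0 ⇒ boundary

cycle:yes boundary:yes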